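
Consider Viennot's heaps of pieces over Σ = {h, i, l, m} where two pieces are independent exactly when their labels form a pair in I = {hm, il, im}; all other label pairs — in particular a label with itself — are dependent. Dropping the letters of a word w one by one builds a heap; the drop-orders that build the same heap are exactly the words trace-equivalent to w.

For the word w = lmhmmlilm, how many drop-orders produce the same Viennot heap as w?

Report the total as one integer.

22

#0=l has no predecessor
#1=m depends on [0:l]
#2=h depends on [0:l]
#3=m depends on [1:m]
#4=m depends on [3:m]
#5=l depends on [2:h, 4:m]
#6=i depends on [2:h]
#7=l depends on [5:l]
#8=m depends on [7:l]
sources: [0:l]
N(rest) = Σ N(rest − s) over sources s of rest; N(one piece) = 1:
  size 1 → [6]=1  [8]=1
  size 2 → [6,8]=2  [7,8]=1
  size 3 → [5,7,8]=1  [6,7,8]=3
  size 4 → [4,5,7,8]=1  [5,6,7,8]=4
  size 5 → [2,5,6,7,8]=4  [3,4,5,7,8]=1  [4,5,6,7,8]=5
  size 6 → [1,3,4,5,7,8]=1  [2,4,5,6,7,8]=9  [3,4,5,6,7,8]=6
  size 7 → [1,3,4,5,6,7,8]=7  [2,3,4,5,6,7,8]=15
  first=0(l) contributes 22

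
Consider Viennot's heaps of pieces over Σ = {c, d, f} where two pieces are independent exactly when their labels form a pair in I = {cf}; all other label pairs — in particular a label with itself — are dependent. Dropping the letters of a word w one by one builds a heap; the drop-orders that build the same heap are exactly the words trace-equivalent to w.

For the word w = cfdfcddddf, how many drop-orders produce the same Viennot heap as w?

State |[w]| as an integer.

#0=c has no predecessor
#1=f has no predecessor
#2=d depends on [0:c, 1:f]
#3=f depends on [2:d]
#4=c depends on [2:d]
#5=d depends on [3:f, 4:c]
#6=d depends on [5:d]
#7=d depends on [6:d]
#8=d depends on [7:d]
#9=f depends on [8:d]
sources: [0:c, 1:f]
N(rest) = Σ N(rest − s) over sources s of rest; N(one piece) = 1:
  size 1 → [9]=1
  size 2 → [8,9]=1
  size 3 → [7,8,9]=1
  size 4 → [6,7,8,9]=1
  size 5 → [5,6,7,8,9]=1
  size 6 → [3,5,6,7,8,9]=1  [4,5,6,7,8,9]=1
  size 7 → [3,4,5,6,7,8,9]=2
  size 8 → [2,3,4,5,6,7,8,9]=2
  first=0(c) contributes 2
  first=1(f) contributes 2
|[w]| = 4

4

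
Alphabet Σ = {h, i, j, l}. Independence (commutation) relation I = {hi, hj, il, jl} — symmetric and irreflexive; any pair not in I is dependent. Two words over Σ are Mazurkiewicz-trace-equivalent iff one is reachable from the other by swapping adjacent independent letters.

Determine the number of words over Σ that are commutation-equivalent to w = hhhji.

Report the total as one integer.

piece 0:h — minimal
piece 1:h rests on {0:h}
piece 2:h rests on {1:h}
piece 3:j — minimal
piece 4:i rests on {3:j}
minimal pieces: {0:h, 3:j}
ways to finish when only these pieces remain (= sum over removing one remaining piece with nothing left below it):
  1 left: {2}→1  {4}→1
  2 left: {1,2}→1  {2,4}→2  {3,4}→1
  3 left: {0,1,2}→1  {1,2,4}→3  {2,3,4}→3
  placing 0:h first → 6 extensions
  placing 3:j first → 4 extensions
total linear extensions = 10

10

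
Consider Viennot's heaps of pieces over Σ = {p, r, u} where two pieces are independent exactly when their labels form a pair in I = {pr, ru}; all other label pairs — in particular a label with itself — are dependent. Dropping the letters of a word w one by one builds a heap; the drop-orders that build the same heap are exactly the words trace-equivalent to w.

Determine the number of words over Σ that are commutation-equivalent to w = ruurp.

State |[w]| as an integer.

0(r) covers ∅
1(u) covers ∅
2(u) covers 1:u
3(r) covers 0:r
4(p) covers 2:u
floor of heap: 0:r, 1:u
completions by unplaced set U, small U first (add the entries for U minus each lowest piece of U):
  |U|=1: {3}:1  {4}:1
  |U|=2: {0,3}:1  {2,4}:1  {3,4}:2
  |U|=3: {0,3,4}:3  {1,2,4}:1  {2,3,4}:3
  start at 0(r): 4
  start at 1(u): 6
sum over floor = 10

10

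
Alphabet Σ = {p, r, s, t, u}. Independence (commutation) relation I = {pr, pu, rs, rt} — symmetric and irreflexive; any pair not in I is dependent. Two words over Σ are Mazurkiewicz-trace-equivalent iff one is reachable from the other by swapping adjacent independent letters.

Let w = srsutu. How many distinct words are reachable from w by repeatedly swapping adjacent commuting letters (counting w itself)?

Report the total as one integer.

piece 0:s — minimal
piece 1:r — minimal
piece 2:s rests on {0:s}
piece 3:u rests on {1:r, 2:s}
piece 4:t rests on {3:u}
piece 5:u rests on {4:t}
minimal pieces: {0:s, 1:r}
ways to finish when only these pieces remain (= sum over removing one remaining piece with nothing left below it):
  1 left: {5}→1
  2 left: {4,5}→1
  3 left: {3,4,5}→1
  4 left: {1,3,4,5}→1  {2,3,4,5}→1
  placing 0:s first → 2 extensions
  placing 1:r first → 1 extensions
total linear extensions = 3

3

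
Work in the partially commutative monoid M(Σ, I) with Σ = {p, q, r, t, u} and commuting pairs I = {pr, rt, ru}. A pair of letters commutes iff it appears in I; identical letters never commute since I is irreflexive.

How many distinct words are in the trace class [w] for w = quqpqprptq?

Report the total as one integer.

piece 0:q — minimal
piece 1:u rests on {0:q}
piece 2:q rests on {1:u}
piece 3:p rests on {2:q}
piece 4:q rests on {3:p}
piece 5:p rests on {4:q}
piece 6:r rests on {4:q}
piece 7:p rests on {5:p}
piece 8:t rests on {7:p}
piece 9:q rests on {6:r, 8:t}
minimal pieces: {0:q}
ways to finish when only these pieces remain (= sum over removing one remaining piece with nothing left below it):
  1 left: {9}→1
  2 left: {6,9}→1  {8,9}→1
  3 left: {6,8,9}→2  {7,8,9}→1
  4 left: {5,7,8,9}→1  {6,7,8,9}→3
  5 left: {5,6,7,8,9}→4
  6 left: {4,5,6,7,8,9}→4
  7 left: {3,4,5,6,7,8,9}→4
  8 left: {2,3,4,5,6,7,8,9}→4
  placing 0:q first → 4 extensions

4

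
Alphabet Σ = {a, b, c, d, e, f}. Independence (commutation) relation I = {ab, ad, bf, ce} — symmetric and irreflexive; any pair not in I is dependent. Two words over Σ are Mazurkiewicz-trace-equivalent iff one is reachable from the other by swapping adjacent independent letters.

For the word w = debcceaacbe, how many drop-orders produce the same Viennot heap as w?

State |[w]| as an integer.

3

drop 0:d onto floor
drop 1:e onto {0:d}
drop 2:b onto {1:e}
drop 3:c onto {2:b}
drop 4:c onto {3:c}
drop 5:e onto {2:b}
drop 6:a onto {4:c, 5:e}
drop 7:a onto {6:a}
drop 8:c onto {7:a}
drop 9:b onto {8:c}
drop 10:e onto {9:b}
ground layer = {0:d}
drop-orders for the pieces not yet dropped (sum over which currently-grounded one goes next):
  1 to go: {10} 1
  2 to go: {9,10} 1
  3 to go: {8,9,10} 1
  4 to go: {7,8,9,10} 1
  5 to go: {6,7,8,9,10} 1
  6 to go: {4,6,7,8,9,10} 1  {5,6,7,8,9,10} 1
  7 to go: {3,4,6,7,8,9,10} 1  {4,5,6,7,8,9,10} 2
  8 to go: {3,4,5,6,7,8,9,10} 3
  9 to go: {2,3,4,5,6,7,8,9,10} 3
  if 0:d drops first: 3 orders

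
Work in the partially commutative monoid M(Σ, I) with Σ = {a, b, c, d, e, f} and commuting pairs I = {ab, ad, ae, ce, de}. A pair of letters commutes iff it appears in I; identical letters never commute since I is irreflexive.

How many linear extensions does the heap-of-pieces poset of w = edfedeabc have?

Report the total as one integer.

30

drop 0:e onto floor
drop 1:d onto floor
drop 2:f onto {0:e, 1:d}
drop 3:e onto {2:f}
drop 4:d onto {2:f}
drop 5:e onto {3:e}
drop 6:a onto {2:f}
drop 7:b onto {4:d, 5:e}
drop 8:c onto {6:a, 7:b}
ground layer = {0:e, 1:d}
drop-orders for the pieces not yet dropped (sum over which currently-grounded one goes next):
  1 to go: {8} 1
  2 to go: {6,8} 1  {7,8} 1
  3 to go: {4,7,8} 1  {5,7,8} 1  {6,7,8} 2
  4 to go: {3,5,7,8} 1  {4,5,7,8} 2  {4,6,7,8} 3  {5,6,7,8} 3
  5 to go: {3,4,5,7,8} 3  {3,5,6,7,8} 4  {4,5,6,7,8} 8
  6 to go: {3,4,5,6,7,8} 15
  7 to go: {2,3,4,5,6,7,8} 15
  if 0:e drops first: 15 orders
  if 1:d drops first: 15 orders
heap linearizations: 30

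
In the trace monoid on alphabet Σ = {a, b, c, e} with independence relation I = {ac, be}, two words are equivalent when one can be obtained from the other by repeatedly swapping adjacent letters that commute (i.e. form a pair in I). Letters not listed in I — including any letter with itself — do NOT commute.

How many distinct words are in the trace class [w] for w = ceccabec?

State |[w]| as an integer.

6

0(c) covers ∅
1(e) covers 0:c
2(c) covers 1:e
3(c) covers 2:c
4(a) covers 1:e
5(b) covers 3:c, 4:a
6(e) covers 3:c, 4:a
7(c) covers 5:b, 6:e
floor of heap: 0:c
completions by unplaced set U, small U first (add the entries for U minus each lowest piece of U):
  |U|=1: {7}:1
  |U|=2: {5,7}:1  {6,7}:1
  |U|=3: {5,6,7}:2
  |U|=4: {3,5,6,7}:2  {4,5,6,7}:2
  |U|=5: {2,3,5,6,7}:2  {3,4,5,6,7}:4
  |U|=6: {2,3,4,5,6,7}:6
  start at 0(c): 6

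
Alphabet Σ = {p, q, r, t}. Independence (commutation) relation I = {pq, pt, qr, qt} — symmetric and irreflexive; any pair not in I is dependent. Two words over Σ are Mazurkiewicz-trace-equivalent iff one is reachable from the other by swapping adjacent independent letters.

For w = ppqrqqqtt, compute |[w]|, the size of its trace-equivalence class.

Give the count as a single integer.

126

piece 0:p — minimal
piece 1:p rests on {0:p}
piece 2:q — minimal
piece 3:r rests on {1:p}
piece 4:q rests on {2:q}
piece 5:q rests on {4:q}
piece 6:q rests on {5:q}
piece 7:t rests on {3:r}
piece 8:t rests on {7:t}
minimal pieces: {0:p, 2:q}
ways to finish when only these pieces remain (= sum over removing one remaining piece with nothing left below it):
  1 left: {6}→1  {8}→1
  2 left: {5,6}→1  {6,8}→2  {7,8}→1
  3 left: {3,7,8}→1  {4,5,6}→1  {5,6,8}→3  {6,7,8}→3
  4 left: {1,3,7,8}→1  {2,4,5,6}→1  {3,6,7,8}→4  {4,5,6,8}→4  {5,6,7,8}→6
  5 left: {0,1,3,7,8}→1  {1,3,6,7,8}→5  {2,4,5,6,8}→5  {3,5,6,7,8}→10  {4,5,6,7,8}→10
  6 left: {0,1,3,6,7,8}→6  {1,3,5,6,7,8}→15  {2,4,5,6,7,8}→15  {3,4,5,6,7,8}→20
  7 left: {0,1,3,5,6,7,8}→21  {1,3,4,5,6,7,8}→35  {2,3,4,5,6,7,8}→35
  placing 0:p first → 70 extensions
  placing 2:q first → 56 extensions
total linear extensions = 126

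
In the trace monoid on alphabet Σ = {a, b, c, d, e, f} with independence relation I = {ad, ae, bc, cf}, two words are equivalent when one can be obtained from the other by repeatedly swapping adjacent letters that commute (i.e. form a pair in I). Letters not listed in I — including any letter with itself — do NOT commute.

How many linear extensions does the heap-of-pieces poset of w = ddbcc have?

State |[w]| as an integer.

3

#0=d has no predecessor
#1=d depends on [0:d]
#2=b depends on [1:d]
#3=c depends on [1:d]
#4=c depends on [3:c]
sources: [0:d]
N(rest) = Σ N(rest − s) over sources s of rest; N(one piece) = 1:
  size 1 → [2]=1  [4]=1
  size 2 → [2,4]=2  [3,4]=1
  size 3 → [2,3,4]=3
  first=0(d) contributes 3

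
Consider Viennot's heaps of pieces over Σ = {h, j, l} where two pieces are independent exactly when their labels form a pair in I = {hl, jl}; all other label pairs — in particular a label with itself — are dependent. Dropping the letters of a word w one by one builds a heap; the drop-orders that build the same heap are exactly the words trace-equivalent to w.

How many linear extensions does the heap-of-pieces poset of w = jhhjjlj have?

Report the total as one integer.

#0=j has no predecessor
#1=h depends on [0:j]
#2=h depends on [1:h]
#3=j depends on [2:h]
#4=j depends on [3:j]
#5=l has no predecessor
#6=j depends on [4:j]
sources: [0:j, 5:l]
N(rest) = Σ N(rest − s) over sources s of rest; N(one piece) = 1:
  size 1 → [5]=1  [6]=1
  size 2 → [4,6]=1  [5,6]=2
  size 3 → [3,4,6]=1  [4,5,6]=3
  size 4 → [2,3,4,6]=1  [3,4,5,6]=4
  size 5 → [1,2,3,4,6]=1  [2,3,4,5,6]=5
  first=0(j) contributes 6
  first=5(l) contributes 1
|[w]| = 7

7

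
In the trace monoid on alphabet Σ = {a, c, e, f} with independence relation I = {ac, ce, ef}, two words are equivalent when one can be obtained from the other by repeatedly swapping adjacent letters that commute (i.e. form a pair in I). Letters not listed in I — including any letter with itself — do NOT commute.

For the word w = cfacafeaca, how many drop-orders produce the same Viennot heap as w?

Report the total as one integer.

24

#0=c has no predecessor
#1=f depends on [0:c]
#2=a depends on [1:f]
#3=c depends on [1:f]
#4=a depends on [2:a]
#5=f depends on [3:c, 4:a]
#6=e depends on [4:a]
#7=a depends on [5:f, 6:e]
#8=c depends on [5:f]
#9=a depends on [7:a]
sources: [0:c]
N(rest) = Σ N(rest − s) over sources s of rest; N(one piece) = 1:
  size 1 → [8]=1  [9]=1
  size 2 → [7,9]=1  [8,9]=2
  size 3 → [6,7,9]=1  [7,8,9]=3
  size 4 → [5,7,8,9]=3  [6,7,8,9]=4
  size 5 → [3,5,7,8,9]=3  [5,6,7,8,9]=7
  size 6 → [3,5,6,7,8,9]=10  [4,5,6,7,8,9]=7
  size 7 → [2,4,5,6,7,8,9]=7  [3,4,5,6,7,8,9]=17
  size 8 → [2,3,4,5,6,7,8,9]=24
  first=0(c) contributes 24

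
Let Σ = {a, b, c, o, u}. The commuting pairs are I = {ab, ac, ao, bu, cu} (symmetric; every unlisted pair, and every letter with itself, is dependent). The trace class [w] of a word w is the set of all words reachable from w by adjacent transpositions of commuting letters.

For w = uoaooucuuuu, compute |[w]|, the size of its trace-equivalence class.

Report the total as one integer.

25

#0=u has no predecessor
#1=o depends on [0:u]
#2=a depends on [0:u]
#3=o depends on [1:o]
#4=o depends on [3:o]
#5=u depends on [2:a, 4:o]
#6=c depends on [4:o]
#7=u depends on [5:u]
#8=u depends on [7:u]
#9=u depends on [8:u]
#10=u depends on [9:u]
sources: [0:u]
N(rest) = Σ N(rest − s) over sources s of rest; N(one piece) = 1:
  size 1 → [6]=1  [10]=1
  size 2 → [6,10]=2  [9,10]=1
  size 3 → [6,9,10]=3  [8,9,10]=1
  size 4 → [6,8,9,10]=4  [7,8,9,10]=1
  size 5 → [5,7,8,9,10]=1  [6,7,8,9,10]=5
  size 6 → [2,5,7,8,9,10]=1  [5,6,7,8,9,10]=6
  size 7 → [2,5,6,7,8,9,10]=7  [4,5,6,7,8,9,10]=6
  size 8 → [2,4,5,6,7,8,9,10]=13  [3,4,5,6,7,8,9,10]=6
  size 9 → [1,3,4,5,6,7,8,9,10]=6  [2,3,4,5,6,7,8,9,10]=19
  first=0(u) contributes 25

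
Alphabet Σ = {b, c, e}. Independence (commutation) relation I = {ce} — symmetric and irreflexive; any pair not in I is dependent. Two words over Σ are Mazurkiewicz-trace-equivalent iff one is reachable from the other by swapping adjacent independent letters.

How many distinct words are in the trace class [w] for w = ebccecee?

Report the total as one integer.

20

0(e) covers ∅
1(b) covers 0:e
2(c) covers 1:b
3(c) covers 2:c
4(e) covers 1:b
5(c) covers 3:c
6(e) covers 4:e
7(e) covers 6:e
floor of heap: 0:e
completions by unplaced set U, small U first (add the entries for U minus each lowest piece of U):
  |U|=1: {5}:1  {7}:1
  |U|=2: {3,5}:1  {5,7}:2  {6,7}:1
  |U|=3: {2,3,5}:1  {3,5,7}:3  {4,6,7}:1  {5,6,7}:3
  |U|=4: {2,3,5,7}:4  {3,5,6,7}:6  {4,5,6,7}:4
  |U|=5: {2,3,5,6,7}:10  {3,4,5,6,7}:10
  |U|=6: {2,3,4,5,6,7}:20
  start at 0(e): 20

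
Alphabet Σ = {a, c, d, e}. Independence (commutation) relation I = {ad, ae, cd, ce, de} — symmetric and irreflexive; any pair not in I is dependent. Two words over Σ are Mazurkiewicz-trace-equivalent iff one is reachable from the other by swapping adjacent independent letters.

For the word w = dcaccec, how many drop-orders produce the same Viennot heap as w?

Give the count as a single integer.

#0=d has no predecessor
#1=c has no predecessor
#2=a depends on [1:c]
#3=c depends on [2:a]
#4=c depends on [3:c]
#5=e has no predecessor
#6=c depends on [4:c]
sources: [0:d, 1:c, 5:e]
N(rest) = Σ N(rest − s) over sources s of rest; N(one piece) = 1:
  size 1 → [0]=1  [5]=1  [6]=1
  size 2 → [0,5]=2  [0,6]=2  [4,6]=1  [5,6]=2
  size 3 → [0,4,6]=3  [0,5,6]=6  [3,4,6]=1  [4,5,6]=3
  size 4 → [0,3,4,6]=4  [0,4,5,6]=12  [2,3,4,6]=1  [3,4,5,6]=4
  size 5 → [0,2,3,4,6]=5  [0,3,4,5,6]=20  [1,2,3,4,6]=1  [2,3,4,5,6]=5
  first=0(d) contributes 6
  first=1(c) contributes 30
  first=5(e) contributes 6
|[w]| = 42

42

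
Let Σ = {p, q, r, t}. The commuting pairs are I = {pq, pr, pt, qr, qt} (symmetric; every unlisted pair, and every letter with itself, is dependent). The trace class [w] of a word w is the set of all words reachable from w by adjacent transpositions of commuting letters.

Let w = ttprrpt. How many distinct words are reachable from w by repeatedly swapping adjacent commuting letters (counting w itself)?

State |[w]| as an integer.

21

0(t) covers ∅
1(t) covers 0:t
2(p) covers ∅
3(r) covers 1:t
4(r) covers 3:r
5(p) covers 2:p
6(t) covers 4:r
floor of heap: 0:t, 2:p
completions by unplaced set U, small U first (add the entries for U minus each lowest piece of U):
  |U|=1: {5}:1  {6}:1
  |U|=2: {2,5}:1  {4,6}:1  {5,6}:2
  |U|=3: {2,5,6}:3  {3,4,6}:1  {4,5,6}:3
  |U|=4: {1,3,4,6}:1  {2,4,5,6}:6  {3,4,5,6}:4
  |U|=5: {0,1,3,4,6}:1  {1,3,4,5,6}:5  {2,3,4,5,6}:10
  start at 0(t): 15
  start at 2(p): 6
sum over floor = 21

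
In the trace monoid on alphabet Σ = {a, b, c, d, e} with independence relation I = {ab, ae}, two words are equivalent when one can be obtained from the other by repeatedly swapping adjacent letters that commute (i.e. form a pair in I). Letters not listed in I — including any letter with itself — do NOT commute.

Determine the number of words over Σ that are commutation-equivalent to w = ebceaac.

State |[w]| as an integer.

3

0(e) covers ∅
1(b) covers 0:e
2(c) covers 1:b
3(e) covers 2:c
4(a) covers 2:c
5(a) covers 4:a
6(c) covers 3:e, 5:a
floor of heap: 0:e
completions by unplaced set U, small U first (add the entries for U minus each lowest piece of U):
  |U|=1: {6}:1
  |U|=2: {3,6}:1  {5,6}:1
  |U|=3: {3,5,6}:2  {4,5,6}:1
  |U|=4: {3,4,5,6}:3
  |U|=5: {2,3,4,5,6}:3
  start at 0(e): 3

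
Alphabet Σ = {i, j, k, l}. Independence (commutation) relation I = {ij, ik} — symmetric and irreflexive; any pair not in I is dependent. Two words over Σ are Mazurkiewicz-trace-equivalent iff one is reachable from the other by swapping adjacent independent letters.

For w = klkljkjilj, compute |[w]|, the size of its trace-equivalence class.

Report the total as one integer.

piece 0:k — minimal
piece 1:l rests on {0:k}
piece 2:k rests on {1:l}
piece 3:l rests on {2:k}
piece 4:j rests on {3:l}
piece 5:k rests on {4:j}
piece 6:j rests on {5:k}
piece 7:i rests on {3:l}
piece 8:l rests on {6:j, 7:i}
piece 9:j rests on {8:l}
minimal pieces: {0:k}
ways to finish when only these pieces remain (= sum over removing one remaining piece with nothing left below it):
  1 left: {9}→1
  2 left: {8,9}→1
  3 left: {6,8,9}→1  {7,8,9}→1
  4 left: {5,6,8,9}→1  {6,7,8,9}→2
  5 left: {4,5,6,8,9}→1  {5,6,7,8,9}→3
  6 left: {4,5,6,7,8,9}→4
  7 left: {3,4,5,6,7,8,9}→4
  8 left: {2,3,4,5,6,7,8,9}→4
  placing 0:k first → 4 extensions

4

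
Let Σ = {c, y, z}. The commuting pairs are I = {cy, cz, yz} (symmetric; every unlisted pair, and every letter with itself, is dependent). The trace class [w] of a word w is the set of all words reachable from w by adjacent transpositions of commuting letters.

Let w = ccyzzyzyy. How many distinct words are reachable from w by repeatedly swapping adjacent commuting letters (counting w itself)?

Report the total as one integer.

1260

drop 0:c onto floor
drop 1:c onto {0:c}
drop 2:y onto floor
drop 3:z onto floor
drop 4:z onto {3:z}
drop 5:y onto {2:y}
drop 6:z onto {4:z}
drop 7:y onto {5:y}
drop 8:y onto {7:y}
ground layer = {0:c, 2:y, 3:z}
drop-orders for the pieces not yet dropped (sum over which currently-grounded one goes next):
  1 to go: {1} 1  {6} 1  {8} 1
  2 to go: {0,1} 1  {1,6} 2  {1,8} 2  {4,6} 1  {6,8} 2  {7,8} 1
  3 to go: {0,1,6} 3  {0,1,8} 3  {1,4,6} 3  {1,6,8} 6  {1,7,8} 3  {3,4,6} 1  {4,6,8} 3  {5,7,8} 1  {6,7,8} 3
  4 to go: {0,1,4,6} 6  {0,1,6,8} 12  {0,1,7,8} 6  {1,3,4,6} 4  {1,4,6,8} 12  {1,5,7,8} 4  {1,6,7,8} 12  {2,5,7,8} 1  {3,4,6,8} 4  {4,6,7,8} 6  {5,6,7,8} 4
  5 to go: {0,1,3,4,6} 10  {0,1,4,6,8} 30  {0,1,5,7,8} 10  {0,1,6,7,8} 30  {1,2,5,7,8} 5  {1,3,4,6,8} 20  {1,4,6,7,8} 30  {1,5,6,7,8} 20  {2,5,6,7,8} 5  {3,4,6,7,8} 10  {4,5,6,7,8} 10
  6 to go: {0,1,2,5,7,8} 15  {0,1,3,4,6,8} 60  {0,1,4,6,7,8} 90  {0,1,5,6,7,8} 60  {1,2,5,6,7,8} 30  {1,3,4,6,7,8} 60  {1,4,5,6,7,8} 60  {2,4,5,6,7,8} 15  {3,4,5,6,7,8} 20
  7 to go: {0,1,2,5,6,7,8} 105  {0,1,3,4,6,7,8} 210  {0,1,4,5,6,7,8} 210  {1,2,4,5,6,7,8} 105  {1,3,4,5,6,7,8} 140  {2,3,4,5,6,7,8} 35
  if 0:c drops first: 280 orders
  if 2:y drops first: 560 orders
  if 3:z drops first: 420 orders
heap linearizations: 1260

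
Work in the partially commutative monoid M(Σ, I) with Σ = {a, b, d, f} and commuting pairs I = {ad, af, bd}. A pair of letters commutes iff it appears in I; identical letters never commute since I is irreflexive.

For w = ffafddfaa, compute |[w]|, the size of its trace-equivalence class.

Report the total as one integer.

piece 0:f — minimal
piece 1:f rests on {0:f}
piece 2:a — minimal
piece 3:f rests on {1:f}
piece 4:d rests on {3:f}
piece 5:d rests on {4:d}
piece 6:f rests on {5:d}
piece 7:a rests on {2:a}
piece 8:a rests on {7:a}
minimal pieces: {0:f, 2:a}
ways to finish when only these pieces remain (= sum over removing one remaining piece with nothing left below it):
  1 left: {6}→1  {8}→1
  2 left: {5,6}→1  {6,8}→2  {7,8}→1
  3 left: {2,7,8}→1  {4,5,6}→1  {5,6,8}→3  {6,7,8}→3
  4 left: {2,6,7,8}→4  {3,4,5,6}→1  {4,5,6,8}→4  {5,6,7,8}→6
  5 left: {1,3,4,5,6}→1  {2,5,6,7,8}→10  {3,4,5,6,8}→5  {4,5,6,7,8}→10
  6 left: {0,1,3,4,5,6}→1  {1,3,4,5,6,8}→6  {2,4,5,6,7,8}→20  {3,4,5,6,7,8}→15
  7 left: {0,1,3,4,5,6,8}→7  {1,3,4,5,6,7,8}→21  {2,3,4,5,6,7,8}→35
  placing 0:f first → 56 extensions
  placing 2:a first → 28 extensions
total linear extensions = 84

84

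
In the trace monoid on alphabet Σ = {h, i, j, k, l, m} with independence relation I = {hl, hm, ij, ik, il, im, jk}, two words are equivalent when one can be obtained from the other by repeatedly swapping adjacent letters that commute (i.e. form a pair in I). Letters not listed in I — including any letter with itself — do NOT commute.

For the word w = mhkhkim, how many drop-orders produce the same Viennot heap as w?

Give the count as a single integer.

#0=m has no predecessor
#1=h has no predecessor
#2=k depends on [0:m, 1:h]
#3=h depends on [2:k]
#4=k depends on [3:h]
#5=i depends on [3:h]
#6=m depends on [4:k]
sources: [0:m, 1:h]
N(rest) = Σ N(rest − s) over sources s of rest; N(one piece) = 1:
  size 1 → [5]=1  [6]=1
  size 2 → [4,6]=1  [5,6]=2
  size 3 → [4,5,6]=3
  size 4 → [3,4,5,6]=3
  size 5 → [2,3,4,5,6]=3
  first=0(m) contributes 3
  first=1(h) contributes 3
|[w]| = 6

6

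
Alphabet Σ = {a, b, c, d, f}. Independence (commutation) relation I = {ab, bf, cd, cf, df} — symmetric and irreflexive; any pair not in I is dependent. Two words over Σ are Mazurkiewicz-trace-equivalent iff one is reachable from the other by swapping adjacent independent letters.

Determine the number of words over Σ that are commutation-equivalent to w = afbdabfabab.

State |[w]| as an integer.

217

piece 0:a — minimal
piece 1:f rests on {0:a}
piece 2:b — minimal
piece 3:d rests on {0:a, 2:b}
piece 4:a rests on {1:f, 3:d}
piece 5:b rests on {3:d}
piece 6:f rests on {4:a}
piece 7:a rests on {6:f}
piece 8:b rests on {5:b}
piece 9:a rests on {7:a}
piece 10:b rests on {8:b}
minimal pieces: {0:a, 2:b}
ways to finish when only these pieces remain (= sum over removing one remaining piece with nothing left below it):
  1 left: {9}→1  {10}→1
  2 left: {7,9}→1  {8,10}→1  {9,10}→2
  3 left: {5,8,10}→1  {6,7,9}→1  {7,9,10}→3  {8,9,10}→3
  4 left: {4,6,7,9}→1  {5,8,9,10}→4  {6,7,9,10}→4  {7,8,9,10}→6
  5 left: {1,4,6,7,9}→1  {4,6,7,9,10}→5  {5,7,8,9,10}→10  {6,7,8,9,10}→10
  6 left: {1,4,6,7,9,10}→6  {4,6,7,8,9,10}→15  {5,6,7,8,9,10}→20
  7 left: {1,4,6,7,8,9,10}→21  {4,5,6,7,8,9,10}→35
  8 left: {1,4,5,6,7,8,9,10}→56  {3,4,5,6,7,8,9,10}→35
  9 left: {1,3,4,5,6,7,8,9,10}→91  {2,3,4,5,6,7,8,9,10}→35
  placing 0:a first → 126 extensions
  placing 2:b first → 91 extensions
total linear extensions = 217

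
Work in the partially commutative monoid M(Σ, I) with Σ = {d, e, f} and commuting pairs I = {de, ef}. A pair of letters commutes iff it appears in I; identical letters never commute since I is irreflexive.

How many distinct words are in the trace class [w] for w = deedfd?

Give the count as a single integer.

drop 0:d onto floor
drop 1:e onto floor
drop 2:e onto {1:e}
drop 3:d onto {0:d}
drop 4:f onto {3:d}
drop 5:d onto {4:f}
ground layer = {0:d, 1:e}
drop-orders for the pieces not yet dropped (sum over which currently-grounded one goes next):
  1 to go: {2} 1  {5} 1
  2 to go: {1,2} 1  {2,5} 2  {4,5} 1
  3 to go: {1,2,5} 3  {2,4,5} 3  {3,4,5} 1
  4 to go: {0,3,4,5} 1  {1,2,4,5} 6  {2,3,4,5} 4
  if 0:d drops first: 10 orders
  if 1:e drops first: 5 orders
heap linearizations: 15

15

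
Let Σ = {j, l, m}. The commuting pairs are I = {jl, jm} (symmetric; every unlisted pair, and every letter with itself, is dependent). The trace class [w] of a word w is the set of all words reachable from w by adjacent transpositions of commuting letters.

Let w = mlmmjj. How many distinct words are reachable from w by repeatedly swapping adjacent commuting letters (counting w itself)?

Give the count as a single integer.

0(m) covers ∅
1(l) covers 0:m
2(m) covers 1:l
3(m) covers 2:m
4(j) covers ∅
5(j) covers 4:j
floor of heap: 0:m, 4:j
completions by unplaced set U, small U first (add the entries for U minus each lowest piece of U):
  |U|=1: {3}:1  {5}:1
  |U|=2: {2,3}:1  {3,5}:2  {4,5}:1
  |U|=3: {1,2,3}:1  {2,3,5}:3  {3,4,5}:3
  |U|=4: {0,1,2,3}:1  {1,2,3,5}:4  {2,3,4,5}:6
  start at 0(m): 10
  start at 4(j): 5
sum over floor = 15

15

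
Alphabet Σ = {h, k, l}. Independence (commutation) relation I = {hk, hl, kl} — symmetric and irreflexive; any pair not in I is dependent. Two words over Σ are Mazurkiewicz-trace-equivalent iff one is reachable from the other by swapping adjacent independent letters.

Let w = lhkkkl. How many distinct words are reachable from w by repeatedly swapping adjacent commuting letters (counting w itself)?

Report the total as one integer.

piece 0:l — minimal
piece 1:h — minimal
piece 2:k — minimal
piece 3:k rests on {2:k}
piece 4:k rests on {3:k}
piece 5:l rests on {0:l}
minimal pieces: {0:l, 1:h, 2:k}
ways to finish when only these pieces remain (= sum over removing one remaining piece with nothing left below it):
  1 left: {1}→1  {4}→1  {5}→1
  2 left: {0,5}→1  {1,4}→2  {1,5}→2  {3,4}→1  {4,5}→2
  3 left: {0,1,5}→3  {0,4,5}→3  {1,3,4}→3  {1,4,5}→6  {2,3,4}→1  {3,4,5}→3
  4 left: {0,1,4,5}→12  {0,3,4,5}→6  {1,2,3,4}→4  {1,3,4,5}→12  {2,3,4,5}→4
  placing 0:l first → 20 extensions
  placing 1:h first → 10 extensions
  placing 2:k first → 30 extensions
total linear extensions = 60

60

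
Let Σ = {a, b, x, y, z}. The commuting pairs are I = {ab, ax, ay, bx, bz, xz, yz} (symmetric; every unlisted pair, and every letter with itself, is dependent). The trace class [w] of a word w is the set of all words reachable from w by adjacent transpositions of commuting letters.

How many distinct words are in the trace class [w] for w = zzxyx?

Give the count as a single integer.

drop 0:z onto floor
drop 1:z onto {0:z}
drop 2:x onto floor
drop 3:y onto {2:x}
drop 4:x onto {3:y}
ground layer = {0:z, 2:x}
drop-orders for the pieces not yet dropped (sum over which currently-grounded one goes next):
  1 to go: {1} 1  {4} 1
  2 to go: {0,1} 1  {1,4} 2  {3,4} 1
  3 to go: {0,1,4} 3  {1,3,4} 3  {2,3,4} 1
  if 0:z drops first: 4 orders
  if 2:x drops first: 6 orders
heap linearizations: 10

10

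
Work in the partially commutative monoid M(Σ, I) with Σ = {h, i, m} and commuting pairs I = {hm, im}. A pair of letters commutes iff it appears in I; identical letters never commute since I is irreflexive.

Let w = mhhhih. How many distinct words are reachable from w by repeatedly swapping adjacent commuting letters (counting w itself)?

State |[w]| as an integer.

6

0(m) covers ∅
1(h) covers ∅
2(h) covers 1:h
3(h) covers 2:h
4(i) covers 3:h
5(h) covers 4:i
floor of heap: 0:m, 1:h
completions by unplaced set U, small U first (add the entries for U minus each lowest piece of U):
  |U|=1: {0}:1  {5}:1
  |U|=2: {0,5}:2  {4,5}:1
  |U|=3: {0,4,5}:3  {3,4,5}:1
  |U|=4: {0,3,4,5}:4  {2,3,4,5}:1
  start at 0(m): 1
  start at 1(h): 5
sum over floor = 6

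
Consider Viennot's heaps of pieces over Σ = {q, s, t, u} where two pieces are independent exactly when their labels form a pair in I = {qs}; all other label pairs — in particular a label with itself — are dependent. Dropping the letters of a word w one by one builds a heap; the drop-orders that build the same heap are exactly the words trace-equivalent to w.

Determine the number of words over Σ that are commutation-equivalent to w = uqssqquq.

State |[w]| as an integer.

10

drop 0:u onto floor
drop 1:q onto {0:u}
drop 2:s onto {0:u}
drop 3:s onto {2:s}
drop 4:q onto {1:q}
drop 5:q onto {4:q}
drop 6:u onto {3:s, 5:q}
drop 7:q onto {6:u}
ground layer = {0:u}
drop-orders for the pieces not yet dropped (sum over which currently-grounded one goes next):
  1 to go: {7} 1
  2 to go: {6,7} 1
  3 to go: {3,6,7} 1  {5,6,7} 1
  4 to go: {2,3,6,7} 1  {3,5,6,7} 2  {4,5,6,7} 1
  5 to go: {1,4,5,6,7} 1  {2,3,5,6,7} 3  {3,4,5,6,7} 3
  6 to go: {1,3,4,5,6,7} 4  {2,3,4,5,6,7} 6
  if 0:u drops first: 10 orders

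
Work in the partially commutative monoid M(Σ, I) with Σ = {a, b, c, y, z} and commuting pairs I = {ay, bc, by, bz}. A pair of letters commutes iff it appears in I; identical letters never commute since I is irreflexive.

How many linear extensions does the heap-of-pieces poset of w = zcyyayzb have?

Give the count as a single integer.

drop 0:z onto floor
drop 1:c onto {0:z}
drop 2:y onto {1:c}
drop 3:y onto {2:y}
drop 4:a onto {1:c}
drop 5:y onto {3:y}
drop 6:z onto {4:a, 5:y}
drop 7:b onto {4:a}
ground layer = {0:z}
drop-orders for the pieces not yet dropped (sum over which currently-grounded one goes next):
  1 to go: {6} 1  {7} 1
  2 to go: {5,6} 1  {6,7} 2
  3 to go: {3,5,6} 1  {4,6,7} 2  {5,6,7} 3
  4 to go: {2,3,5,6} 1  {3,5,6,7} 4  {4,5,6,7} 5
  5 to go: {2,3,5,6,7} 5  {3,4,5,6,7} 9
  6 to go: {2,3,4,5,6,7} 14
  if 0:z drops first: 14 orders

14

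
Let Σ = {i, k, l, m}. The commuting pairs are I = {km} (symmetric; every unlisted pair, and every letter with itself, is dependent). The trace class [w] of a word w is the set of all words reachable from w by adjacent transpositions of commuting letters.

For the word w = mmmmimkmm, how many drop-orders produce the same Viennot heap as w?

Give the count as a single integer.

4

0(m) covers ∅
1(m) covers 0:m
2(m) covers 1:m
3(m) covers 2:m
4(i) covers 3:m
5(m) covers 4:i
6(k) covers 4:i
7(m) covers 5:m
8(m) covers 7:m
floor of heap: 0:m
completions by unplaced set U, small U first (add the entries for U minus each lowest piece of U):
  |U|=1: {6}:1  {8}:1
  |U|=2: {6,8}:2  {7,8}:1
  |U|=3: {5,7,8}:1  {6,7,8}:3
  |U|=4: {5,6,7,8}:4
  |U|=5: {4,5,6,7,8}:4
  |U|=6: {3,4,5,6,7,8}:4
  |U|=7: {2,3,4,5,6,7,8}:4
  start at 0(m): 4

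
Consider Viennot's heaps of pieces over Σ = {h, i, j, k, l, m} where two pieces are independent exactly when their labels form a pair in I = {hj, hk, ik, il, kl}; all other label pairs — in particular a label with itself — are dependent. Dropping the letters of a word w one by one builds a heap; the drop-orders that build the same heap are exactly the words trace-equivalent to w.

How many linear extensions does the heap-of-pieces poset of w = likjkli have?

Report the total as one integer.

36

drop 0:l onto floor
drop 1:i onto floor
drop 2:k onto floor
drop 3:j onto {0:l, 1:i, 2:k}
drop 4:k onto {3:j}
drop 5:l onto {3:j}
drop 6:i onto {3:j}
ground layer = {0:l, 1:i, 2:k}
drop-orders for the pieces not yet dropped (sum over which currently-grounded one goes next):
  1 to go: {4} 1  {5} 1  {6} 1
  2 to go: {4,5} 2  {4,6} 2  {5,6} 2
  3 to go: {4,5,6} 6
  4 to go: {3,4,5,6} 6
  5 to go: {0,3,4,5,6} 6  {1,3,4,5,6} 6  {2,3,4,5,6} 6
  if 0:l drops first: 12 orders
  if 1:i drops first: 12 orders
  if 2:k drops first: 12 orders
heap linearizations: 36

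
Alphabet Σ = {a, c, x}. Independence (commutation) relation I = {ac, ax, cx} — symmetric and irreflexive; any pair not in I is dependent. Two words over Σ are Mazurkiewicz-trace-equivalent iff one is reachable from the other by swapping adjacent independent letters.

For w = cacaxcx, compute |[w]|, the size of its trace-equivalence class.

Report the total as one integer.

210

drop 0:c onto floor
drop 1:a onto floor
drop 2:c onto {0:c}
drop 3:a onto {1:a}
drop 4:x onto floor
drop 5:c onto {2:c}
drop 6:x onto {4:x}
ground layer = {0:c, 1:a, 4:x}
drop-orders for the pieces not yet dropped (sum over which currently-grounded one goes next):
  1 to go: {3} 1  {5} 1  {6} 1
  2 to go: {1,3} 1  {2,5} 1  {3,5} 2  {3,6} 2  {4,6} 1  {5,6} 2
  3 to go: {0,2,5} 1  {1,3,5} 3  {1,3,6} 3  {2,3,5} 3  {2,5,6} 3  {3,4,6} 3  {3,5,6} 6  {4,5,6} 3
  4 to go: {0,2,3,5} 4  {0,2,5,6} 4  {1,2,3,5} 6  {1,3,4,6} 6  {1,3,5,6} 12  {2,3,5,6} 12  {2,4,5,6} 6  {3,4,5,6} 12
  5 to go: {0,1,2,3,5} 10  {0,2,3,5,6} 20  {0,2,4,5,6} 10  {1,2,3,5,6} 30  {1,3,4,5,6} 30  {2,3,4,5,6} 30
  if 0:c drops first: 90 orders
  if 1:a drops first: 60 orders
  if 4:x drops first: 60 orders
heap linearizations: 210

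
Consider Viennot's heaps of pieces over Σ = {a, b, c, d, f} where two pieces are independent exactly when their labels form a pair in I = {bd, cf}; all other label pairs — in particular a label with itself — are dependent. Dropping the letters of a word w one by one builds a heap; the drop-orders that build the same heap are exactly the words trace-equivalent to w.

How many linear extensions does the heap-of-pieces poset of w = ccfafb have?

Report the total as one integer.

3

piece 0:c — minimal
piece 1:c rests on {0:c}
piece 2:f — minimal
piece 3:a rests on {1:c, 2:f}
piece 4:f rests on {3:a}
piece 5:b rests on {4:f}
minimal pieces: {0:c, 2:f}
ways to finish when only these pieces remain (= sum over removing one remaining piece with nothing left below it):
  1 left: {5}→1
  2 left: {4,5}→1
  3 left: {3,4,5}→1
  4 left: {1,3,4,5}→1  {2,3,4,5}→1
  placing 0:c first → 2 extensions
  placing 2:f first → 1 extensions
total linear extensions = 3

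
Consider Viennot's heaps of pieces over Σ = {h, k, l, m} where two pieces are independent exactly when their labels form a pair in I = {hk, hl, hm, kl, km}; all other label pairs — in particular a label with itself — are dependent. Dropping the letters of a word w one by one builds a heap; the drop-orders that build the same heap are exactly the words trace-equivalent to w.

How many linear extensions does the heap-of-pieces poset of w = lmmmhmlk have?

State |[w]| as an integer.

56

piece 0:l — minimal
piece 1:m rests on {0:l}
piece 2:m rests on {1:m}
piece 3:m rests on {2:m}
piece 4:h — minimal
piece 5:m rests on {3:m}
piece 6:l rests on {5:m}
piece 7:k — minimal
minimal pieces: {0:l, 4:h, 7:k}
ways to finish when only these pieces remain (= sum over removing one remaining piece with nothing left below it):
  1 left: {4}→1  {6}→1  {7}→1
  2 left: {4,6}→2  {4,7}→2  {5,6}→1  {6,7}→2
  3 left: {3,5,6}→1  {4,5,6}→3  {4,6,7}→6  {5,6,7}→3
  4 left: {2,3,5,6}→1  {3,4,5,6}→4  {3,5,6,7}→4  {4,5,6,7}→12
  5 left: {1,2,3,5,6}→1  {2,3,4,5,6}→5  {2,3,5,6,7}→5  {3,4,5,6,7}→20
  6 left: {0,1,2,3,5,6}→1  {1,2,3,4,5,6}→6  {1,2,3,5,6,7}→6  {2,3,4,5,6,7}→30
  placing 0:l first → 42 extensions
  placing 4:h first → 7 extensions
  placing 7:k first → 7 extensions
total linear extensions = 56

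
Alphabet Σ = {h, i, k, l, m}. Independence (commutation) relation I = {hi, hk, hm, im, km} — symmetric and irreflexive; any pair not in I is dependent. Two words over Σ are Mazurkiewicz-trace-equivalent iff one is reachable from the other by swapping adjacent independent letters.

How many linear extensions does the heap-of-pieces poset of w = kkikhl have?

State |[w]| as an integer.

5

drop 0:k onto floor
drop 1:k onto {0:k}
drop 2:i onto {1:k}
drop 3:k onto {2:i}
drop 4:h onto floor
drop 5:l onto {3:k, 4:h}
ground layer = {0:k, 4:h}
drop-orders for the pieces not yet dropped (sum over which currently-grounded one goes next):
  1 to go: {5} 1
  2 to go: {3,5} 1  {4,5} 1
  3 to go: {2,3,5} 1  {3,4,5} 2
  4 to go: {1,2,3,5} 1  {2,3,4,5} 3
  if 0:k drops first: 4 orders
  if 4:h drops first: 1 orders
heap linearizations: 5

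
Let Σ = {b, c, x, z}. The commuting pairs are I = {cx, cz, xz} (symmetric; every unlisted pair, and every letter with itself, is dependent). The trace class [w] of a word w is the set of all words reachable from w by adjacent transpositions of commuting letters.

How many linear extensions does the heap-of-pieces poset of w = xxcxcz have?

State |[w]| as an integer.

60

piece 0:x — minimal
piece 1:x rests on {0:x}
piece 2:c — minimal
piece 3:x rests on {1:x}
piece 4:c rests on {2:c}
piece 5:z — minimal
minimal pieces: {0:x, 2:c, 5:z}
ways to finish when only these pieces remain (= sum over removing one remaining piece with nothing left below it):
  1 left: {3}→1  {4}→1  {5}→1
  2 left: {1,3}→1  {2,4}→1  {3,4}→2  {3,5}→2  {4,5}→2
  3 left: {0,1,3}→1  {1,3,4}→3  {1,3,5}→3  {2,3,4}→3  {2,4,5}→3  {3,4,5}→6
  4 left: {0,1,3,4}→4  {0,1,3,5}→4  {1,2,3,4}→6  {1,3,4,5}→12  {2,3,4,5}→12
  placing 0:x first → 30 extensions
  placing 2:c first → 20 extensions
  placing 5:z first → 10 extensions
total linear extensions = 60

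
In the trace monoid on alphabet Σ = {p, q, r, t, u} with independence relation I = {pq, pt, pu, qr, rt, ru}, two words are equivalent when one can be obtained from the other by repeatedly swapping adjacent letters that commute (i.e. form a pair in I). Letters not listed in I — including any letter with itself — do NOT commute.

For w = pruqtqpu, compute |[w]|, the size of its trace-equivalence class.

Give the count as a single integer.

0(p) covers ∅
1(r) covers 0:p
2(u) covers ∅
3(q) covers 2:u
4(t) covers 3:q
5(q) covers 4:t
6(p) covers 1:r
7(u) covers 5:q
floor of heap: 0:p, 2:u
completions by unplaced set U, small U first (add the entries for U minus each lowest piece of U):
  |U|=1: {6}:1  {7}:1
  |U|=2: {1,6}:1  {5,7}:1  {6,7}:2
  |U|=3: {0,1,6}:1  {1,6,7}:3  {4,5,7}:1  {5,6,7}:3
  |U|=4: {0,1,6,7}:4  {1,5,6,7}:6  {3,4,5,7}:1  {4,5,6,7}:4
  |U|=5: {0,1,5,6,7}:10  {1,4,5,6,7}:10  {2,3,4,5,7}:1  {3,4,5,6,7}:5
  |U|=6: {0,1,4,5,6,7}:20  {1,3,4,5,6,7}:15  {2,3,4,5,6,7}:6
  start at 0(p): 21
  start at 2(u): 35
sum over floor = 56

56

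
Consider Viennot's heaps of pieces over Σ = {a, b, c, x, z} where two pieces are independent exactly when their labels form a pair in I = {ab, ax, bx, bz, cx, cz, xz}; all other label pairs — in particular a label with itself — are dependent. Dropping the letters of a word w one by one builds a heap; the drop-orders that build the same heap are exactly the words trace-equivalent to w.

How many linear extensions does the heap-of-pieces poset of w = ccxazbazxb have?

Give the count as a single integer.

675

#0=c has no predecessor
#1=c depends on [0:c]
#2=x has no predecessor
#3=a depends on [1:c]
#4=z depends on [3:a]
#5=b depends on [1:c]
#6=a depends on [4:z]
#7=z depends on [6:a]
#8=x depends on [2:x]
#9=b depends on [5:b]
sources: [0:c, 2:x]
N(rest) = Σ N(rest − s) over sources s of rest; N(one piece) = 1:
  size 1 → [7]=1  [8]=1  [9]=1
  size 2 → [2,8]=1  [5,9]=1  [6,7]=1  [7,8]=2  [7,9]=2  [8,9]=2
  size 3 → [2,7,8]=3  [2,8,9]=3  [4,6,7]=1  [5,7,9]=3  [5,8,9]=3  [6,7,8]=3  [6,7,9]=3  [7,8,9]=6
  size 4 → [2,5,8,9]=6  [2,6,7,8]=6  [2,7,8,9]=12  [3,4,6,7]=1  [4,6,7,8]=4  [4,6,7,9]=4  [5,6,7,9]=6  [5,7,8,9]=12  [6,7,8,9]=12
  size 5 → [2,4,6,7,8]=10  [2,5,7,8,9]=30  [2,6,7,8,9]=30  [3,4,6,7,8]=5  [3,4,6,7,9]=5  [4,5,6,7,9]=10  [4,6,7,8,9]=20  [5,6,7,8,9]=30
  size 6 → [2,3,4,6,7,8]=15  [2,4,6,7,8,9]=60  [2,5,6,7,8,9]=90  [3,4,5,6,7,9]=15  [3,4,6,7,8,9]=30  [4,5,6,7,8,9]=60
  size 7 → [1,3,4,5,6,7,9]=15  [2,3,4,6,7,8,9]=105  [2,4,5,6,7,8,9]=210  [3,4,5,6,7,8,9]=105
  size 8 → [0,1,3,4,5,6,7,9]=15  [1,3,4,5,6,7,8,9]=120  [2,3,4,5,6,7,8,9]=420
  first=0(c) contributes 540
  first=2(x) contributes 135
|[w]| = 675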